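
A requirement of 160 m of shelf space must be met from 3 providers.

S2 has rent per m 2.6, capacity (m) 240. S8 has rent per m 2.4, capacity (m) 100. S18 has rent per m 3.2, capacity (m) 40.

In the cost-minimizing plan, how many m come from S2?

Use providers in increasing cost order.
S8 at 2.4: take all 100 m — 60 still needed.
S2 at 2.6: take 60 of its 240 — requirement met.
S18: unused.

60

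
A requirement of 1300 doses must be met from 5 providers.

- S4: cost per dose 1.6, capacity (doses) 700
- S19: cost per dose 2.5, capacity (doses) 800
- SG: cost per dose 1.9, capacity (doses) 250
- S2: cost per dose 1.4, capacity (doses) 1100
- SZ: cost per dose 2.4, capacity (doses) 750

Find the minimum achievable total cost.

1860

Use providers in increasing cost order.
S2 at 1.4: take all 1100 doses — 200 still needed.
S4 at 1.6: take 200 of its 700 — requirement met.
SG, SZ, S19: unused.
Cost = 1100×1.4 + 200×1.6 = 1860.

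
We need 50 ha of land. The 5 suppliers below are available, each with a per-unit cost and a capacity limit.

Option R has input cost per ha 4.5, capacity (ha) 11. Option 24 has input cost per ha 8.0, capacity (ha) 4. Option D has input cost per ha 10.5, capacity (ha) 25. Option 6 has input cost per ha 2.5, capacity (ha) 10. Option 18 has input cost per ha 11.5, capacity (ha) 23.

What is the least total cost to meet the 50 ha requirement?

Cheapest first:
Option 6 (2.5): use full 10 → 40 ha to go.
Option R (4.5): use full 11 → 29 ha to go.
Option 24 at 8.0: take all 4 ha → 25 still needed.
Take 25 from Option D at 10.5 → need 0 more.
Option 18: unused.
Cost = 10×2.5 + 11×4.5 + 4×8.0 + 25×10.5 = 369.

369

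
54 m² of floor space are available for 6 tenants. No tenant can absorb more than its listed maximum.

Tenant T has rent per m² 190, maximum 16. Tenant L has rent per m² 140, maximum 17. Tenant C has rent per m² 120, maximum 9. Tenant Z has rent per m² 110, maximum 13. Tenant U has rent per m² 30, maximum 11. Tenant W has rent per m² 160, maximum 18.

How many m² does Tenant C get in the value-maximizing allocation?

3

Highest rent per m² first: Tenant T 190 > Tenant W 160 > Tenant L 140 > Tenant C 120 > Tenant Z 110 > Tenant U 30.
Tenant T takes 16 to reach its cap of 16 → 38 left.
Tenant W takes 18 to reach its cap of 18 → 20 left.
Tenant L: +17 to 17 (cap) → 3 left.
Tenant C has room for 9 but only 3 remain, so it gets 3.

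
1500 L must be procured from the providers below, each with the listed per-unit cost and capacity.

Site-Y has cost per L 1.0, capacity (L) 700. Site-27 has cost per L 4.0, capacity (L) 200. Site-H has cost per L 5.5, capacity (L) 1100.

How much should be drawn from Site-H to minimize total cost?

Fill from the cheapest provider first.
Site-Y at 1.0: take all 700 L — 800 still needed.
Take 200 from Site-27 at 4.0 — need 600 more.
Site-H (5.5): take the remaining 600 — done.

600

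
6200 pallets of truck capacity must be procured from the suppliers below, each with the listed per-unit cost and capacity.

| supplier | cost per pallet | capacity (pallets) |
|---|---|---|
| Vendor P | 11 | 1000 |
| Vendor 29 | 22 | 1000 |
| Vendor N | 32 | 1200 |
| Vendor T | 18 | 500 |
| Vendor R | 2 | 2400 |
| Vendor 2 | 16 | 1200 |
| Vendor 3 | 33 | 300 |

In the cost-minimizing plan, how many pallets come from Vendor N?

100

Fill from the cheapest supplier first.
Take 2400 from Vendor R at 2 ; need 3800 more.
Vendor P (11): use full 1000 ; 2800 pallets to go.
Take 1200 from Vendor 2 at 16 ; need 1600 more.
Take 500 from Vendor T at 18 ; need 1100 more.
Take 1000 from Vendor 29 at 22 ; need 100 more.
Vendor N at 32: take 100 of its 1200 ; requirement met.
Vendor 3: unused.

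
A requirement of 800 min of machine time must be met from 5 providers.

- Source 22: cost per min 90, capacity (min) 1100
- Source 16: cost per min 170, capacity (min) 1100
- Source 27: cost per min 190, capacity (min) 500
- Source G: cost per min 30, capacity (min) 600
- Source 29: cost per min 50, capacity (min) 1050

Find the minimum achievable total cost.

28000

Cheapest first:
Source G at 30: take all 600 min — 200 still needed.
Source 29 at 50: take 200 of its 1050 — requirement met.
Source 22, Source 16, Source 27: unused.
Cost = 600×30 + 200×50 = 28000.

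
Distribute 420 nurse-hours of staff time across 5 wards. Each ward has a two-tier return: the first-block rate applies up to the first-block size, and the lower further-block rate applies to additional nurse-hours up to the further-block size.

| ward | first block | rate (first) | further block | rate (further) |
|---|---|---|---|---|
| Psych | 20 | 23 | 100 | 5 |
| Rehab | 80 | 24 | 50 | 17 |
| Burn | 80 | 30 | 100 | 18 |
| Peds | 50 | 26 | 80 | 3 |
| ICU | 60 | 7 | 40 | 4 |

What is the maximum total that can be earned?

Rank every tier by rate: Burn/tier1 30 > Peds/tier1 26 > Rehab/tier1 24 > Psych/tier1 23 > Burn/tier2 18 > Rehab/tier2 17 > ICU/tier1 7 > Psych/tier2 5 > ICU/tier2 4 > Peds/tier2 3.
Burn tier1 at 30: fill all 80 ; 340 left.
Peds tier1 at 26: fill all 50 ; 290 left.
Rehab/tier1 (24): +80 ; 210 left.
Psych tier1 at 23: fill all 20 ; 190 left.
Burn/tier2 (18): +100 ; 90 left.
Rehab/tier2 (17): +50 ; 40 left.
ICU tier1 at 7: only 40 left, fill 40.
Total = 30×80 + 26×50 + 24×80 + 23×20 + 18×100 + 17×50 + 7×40 = 9010.

9010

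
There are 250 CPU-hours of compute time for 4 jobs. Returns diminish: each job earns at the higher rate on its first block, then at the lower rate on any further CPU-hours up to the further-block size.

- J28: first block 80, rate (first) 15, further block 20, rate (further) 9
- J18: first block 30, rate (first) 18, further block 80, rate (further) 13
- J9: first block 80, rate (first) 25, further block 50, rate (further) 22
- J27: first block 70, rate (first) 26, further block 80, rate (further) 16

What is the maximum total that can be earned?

Rank every tier by rate: J27/first 26 > J9/first 25 > J9/second 22 > J18/first 18 > J27/second 16 > J28/first 15 > J18/second 13 > J28/second 9.
J27/first (26): +70 → 180 left.
Fill J9 first block (80 at 25) → 100 left.
Fill J9 second block (50 at 22) → 50 left.
J18/first (18): +30 → 20 left.
J27 second at 16: only 20 left, fill 20.
Total = 26×70 + 25×80 + 22×50 + 18×30 + 16×20 = 5780.

5780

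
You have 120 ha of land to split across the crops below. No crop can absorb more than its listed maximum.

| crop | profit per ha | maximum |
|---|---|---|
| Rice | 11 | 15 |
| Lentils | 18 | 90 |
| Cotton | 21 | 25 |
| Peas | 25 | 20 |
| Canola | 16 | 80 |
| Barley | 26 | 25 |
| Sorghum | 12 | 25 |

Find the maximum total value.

Order the crops by profit per ha: Barley 26 > Peas 25 > Cotton 21 > Lentils 18 > Canola 16 > Sorghum 12 > Rice 11.
Barley takes 25 to reach its cap of 25 → 95 left.
Peas: +20 to 20 (cap) → 75 left.
Give Cotton 25 to hit its cap of 25 → 50 left.
Lentils: +50 (room for 90) → 50. Pool exhausted.
Total = 18×50 + 21×25 + 25×20 + 26×25 = 2575.

2575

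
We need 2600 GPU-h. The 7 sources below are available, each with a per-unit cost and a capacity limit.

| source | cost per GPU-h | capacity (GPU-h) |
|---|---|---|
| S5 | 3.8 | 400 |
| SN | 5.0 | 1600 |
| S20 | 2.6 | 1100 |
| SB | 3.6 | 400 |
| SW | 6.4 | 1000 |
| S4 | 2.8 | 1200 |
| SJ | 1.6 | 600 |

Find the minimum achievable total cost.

6340

Cheapest first:
Take 600 from SJ at 1.6 — need 2000 more.
S20 (2.6): use full 1100 — 900 GPU-h to go.
Take 900 from S4 at 2.8 to finish.
SB, S5, SN, SW: unused.
Cost = 600×1.6 + 1100×2.6 + 900×2.8 = 6340.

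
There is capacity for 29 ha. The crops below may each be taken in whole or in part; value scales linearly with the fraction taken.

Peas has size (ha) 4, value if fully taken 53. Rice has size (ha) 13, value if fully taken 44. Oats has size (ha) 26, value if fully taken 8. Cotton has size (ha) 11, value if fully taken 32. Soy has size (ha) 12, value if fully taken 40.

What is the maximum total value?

Best value per unit of size first: Peas 53/4≈13.2, Rice 44/13≈3.38, Soy 40/12≈3.33, Cotton 32/11≈2.91, Oats 8/26≈0.308.
Peas: take in full, 4 ha for value 53 — 25 left.
Take all of Rice (13 ha, value 44) — 12 ha left.
Take all of Soy (12 ha, value 40) — 0 ha left.
Total value = 137.

137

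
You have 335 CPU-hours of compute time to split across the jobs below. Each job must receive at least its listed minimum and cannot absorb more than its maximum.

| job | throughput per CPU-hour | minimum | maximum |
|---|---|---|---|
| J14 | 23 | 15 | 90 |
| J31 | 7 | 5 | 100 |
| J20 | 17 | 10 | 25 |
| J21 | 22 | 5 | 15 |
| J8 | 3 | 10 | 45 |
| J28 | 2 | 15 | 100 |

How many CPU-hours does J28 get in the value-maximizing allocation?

Meeting every minimum uses 15+5+10+5+10+15 = 60 CPU-hours, leaving 275.
Highest throughput per CPU-hour first: J14 23 > J21 22 > J20 17 > J31 7 > J8 3 > J28 2.
J14: +75 to 90 (cap) — 200 left.
J21: +10 to 15 (cap) — 190 left.
J20: +15 to 25 (cap) — 175 left.
J31: +95 to 100 (cap) — 80 left.
Give J8 35 more to hit its cap of 45 — 45 left.
Only 45 left; J28 takes them to reach 60.

60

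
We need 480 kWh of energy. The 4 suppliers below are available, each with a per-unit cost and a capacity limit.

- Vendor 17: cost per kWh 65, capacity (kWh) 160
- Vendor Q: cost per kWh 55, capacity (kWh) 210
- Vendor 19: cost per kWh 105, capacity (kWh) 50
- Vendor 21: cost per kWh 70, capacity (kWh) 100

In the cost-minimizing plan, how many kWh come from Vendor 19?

10

Fill from the cheapest supplier first.
Vendor Q at 55: take all 210 kWh → 270 still needed.
Vendor 17 (65): use full 160 → 110 kWh to go.
Vendor 21 (70): use full 100 → 10 kWh to go.
Take 10 from Vendor 19 at 105 to finish.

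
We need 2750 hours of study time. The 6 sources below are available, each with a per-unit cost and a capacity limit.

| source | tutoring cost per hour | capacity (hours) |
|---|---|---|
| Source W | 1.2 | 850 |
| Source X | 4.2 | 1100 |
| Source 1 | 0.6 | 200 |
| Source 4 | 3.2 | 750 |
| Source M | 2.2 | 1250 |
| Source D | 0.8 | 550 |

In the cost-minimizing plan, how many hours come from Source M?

1150

Cheapest first:
Take 200 from Source 1 at 0.6 ; need 2550 more.
Source D (0.8): use full 550 ; 2000 hours to go.
Source W (1.2): use full 850 ; 1150 hours to go.
Source M (2.2): take the remaining 1150 ; done.
Source 4, Source X: unused.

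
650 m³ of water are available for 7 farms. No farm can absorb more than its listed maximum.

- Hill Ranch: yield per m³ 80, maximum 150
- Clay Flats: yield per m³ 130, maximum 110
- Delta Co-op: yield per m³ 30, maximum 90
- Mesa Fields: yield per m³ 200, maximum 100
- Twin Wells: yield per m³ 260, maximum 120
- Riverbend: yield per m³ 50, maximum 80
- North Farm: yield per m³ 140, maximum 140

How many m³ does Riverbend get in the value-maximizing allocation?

Highest yield per m³ first: Twin Wells 260 > Mesa Fields 200 > North Farm 140 > Clay Flats 130 > Hill Ranch 80 > Riverbend 50 > Delta Co-op 30.
Twin Wells takes 120 to reach its cap of 120 — 530 left.
Mesa Fields: +100 to 100 (cap) — 430 left.
Give North Farm 140 to hit its cap of 140 — 290 left.
Give Clay Flats 110 to hit its cap of 110 — 180 left.
Hill Ranch takes 150 to reach its cap of 150 — 30 left.
Only 30 left; Riverbend takes them to reach 30.

30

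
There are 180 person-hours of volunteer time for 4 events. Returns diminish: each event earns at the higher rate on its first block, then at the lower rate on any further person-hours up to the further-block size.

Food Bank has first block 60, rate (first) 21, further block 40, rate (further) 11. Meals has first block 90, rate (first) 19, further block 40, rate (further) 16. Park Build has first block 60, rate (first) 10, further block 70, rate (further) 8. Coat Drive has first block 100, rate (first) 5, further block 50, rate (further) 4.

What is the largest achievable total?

Order all 8 blocks by rate: Food Bank/first 21 > Meals/first 19 > Meals/second 16 > Food Bank/second 11 > Park Build/first 10 > Park Build/second 8 > Coat Drive/first 5 > Coat Drive/second 4.
Food Bank/first (21): +60 ; 120 left.
Meals/first (19): +90 ; 30 left.
Meals/second: +30 of 40 at 16; pool empty.
Total = 21×60 + 19×90 + 16×30 = 3450.

3450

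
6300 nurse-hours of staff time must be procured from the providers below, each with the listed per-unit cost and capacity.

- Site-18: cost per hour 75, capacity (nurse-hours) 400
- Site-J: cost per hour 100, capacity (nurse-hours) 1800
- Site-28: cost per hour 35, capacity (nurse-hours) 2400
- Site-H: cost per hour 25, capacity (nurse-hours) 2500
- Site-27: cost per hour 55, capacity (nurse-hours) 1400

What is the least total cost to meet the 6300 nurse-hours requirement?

223500

Cheapest first:
Take 2500 from Site-H at 25 → need 3800 more.
Site-28 at 35: take all 2400 nurse-hours → 1400 still needed.
Take 1400 from Site-27 at 55 → need 0 more.
Site-18, Site-J: unused.
Cost = 2500×25 + 2400×35 + 1400×55 = 223500.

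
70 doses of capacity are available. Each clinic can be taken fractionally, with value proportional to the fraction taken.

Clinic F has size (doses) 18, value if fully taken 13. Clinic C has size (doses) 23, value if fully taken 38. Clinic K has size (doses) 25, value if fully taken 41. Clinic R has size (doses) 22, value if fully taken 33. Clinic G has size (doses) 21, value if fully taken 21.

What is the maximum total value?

Sort by value density: Clinic C 38/23≈1.65, Clinic K 41/25≈1.64, Clinic R 33/22≈1.5, Clinic G 21/21≈1, Clinic F 13/18≈0.722.
Clinic C: take in full, 23 doses for value 38 → 47 left.
Clinic K: take in full, 25 doses for value 41 → 22 left.
All 22 doses of Clinic R fit (value 33) → 0 remain.
Total value = 112.

112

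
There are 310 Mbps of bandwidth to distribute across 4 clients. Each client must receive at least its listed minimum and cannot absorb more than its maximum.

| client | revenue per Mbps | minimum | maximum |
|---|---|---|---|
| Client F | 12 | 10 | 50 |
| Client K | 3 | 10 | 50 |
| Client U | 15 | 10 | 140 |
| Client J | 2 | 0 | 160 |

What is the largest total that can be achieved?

Meeting every minimum uses 10+10+10+0 = 30 Mbps, leaving 280.
Highest revenue per Mbps first: Client U 15 > Client F 12 > Client K 3 > Client J 2.
Client U takes 130 more to reach its cap of 140 → 150 left.
Client F: +40 to 50 (cap) → 110 left.
Give Client K 40 more to hit its cap of 50 → 70 left.
Client J has room for 160 more but only 70 remain, so it gets 70.
Total = 12×50 + 3×50 + 15×140 + 2×70 = 2990.

2990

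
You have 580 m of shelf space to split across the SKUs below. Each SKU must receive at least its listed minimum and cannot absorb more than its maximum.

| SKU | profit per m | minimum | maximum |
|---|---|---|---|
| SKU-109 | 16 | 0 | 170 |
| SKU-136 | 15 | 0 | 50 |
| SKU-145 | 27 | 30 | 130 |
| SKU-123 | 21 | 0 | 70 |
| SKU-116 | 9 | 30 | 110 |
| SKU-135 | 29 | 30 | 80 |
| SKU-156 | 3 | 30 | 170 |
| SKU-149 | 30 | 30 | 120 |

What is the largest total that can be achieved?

13180

Meeting every minimum uses 0+0+30+0+30+30+30+30 = 150 m, leaving 430.
Order the SKUs by profit per m: SKU-149 30 > SKU-135 29 > SKU-145 27 > SKU-123 21 > SKU-109 16 > SKU-136 15 > SKU-116 9 > SKU-156 3.
Give SKU-149 90 more to hit its cap of 120 → 340 left.
Give SKU-135 50 more to hit its cap of 80 → 290 left.
Give SKU-145 100 more to hit its cap of 130 → 190 left.
Give SKU-123 70 more to hit its cap of 70 → 120 left.
SKU-109 has room for 170 more but only 120 remain, so it gets 120.
Total = 16×120 + 27×130 + 21×70 + 9×30 + 29×80 + 3×30 + 30×120 = 13180.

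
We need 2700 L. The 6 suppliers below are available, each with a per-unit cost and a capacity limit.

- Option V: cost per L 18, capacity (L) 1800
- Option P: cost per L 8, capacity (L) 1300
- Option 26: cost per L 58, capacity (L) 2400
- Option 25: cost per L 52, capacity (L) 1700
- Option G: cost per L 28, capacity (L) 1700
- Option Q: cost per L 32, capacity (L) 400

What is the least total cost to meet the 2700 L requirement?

35600

Use suppliers in increasing cost order.
Take 1300 from Option P at 8 → need 1400 more.
Option V at 18: take 1400 of its 1800 → requirement met.
Option G, Option Q, Option 25, Option 26: unused.
Cost = 1300×8 + 1400×18 = 35600.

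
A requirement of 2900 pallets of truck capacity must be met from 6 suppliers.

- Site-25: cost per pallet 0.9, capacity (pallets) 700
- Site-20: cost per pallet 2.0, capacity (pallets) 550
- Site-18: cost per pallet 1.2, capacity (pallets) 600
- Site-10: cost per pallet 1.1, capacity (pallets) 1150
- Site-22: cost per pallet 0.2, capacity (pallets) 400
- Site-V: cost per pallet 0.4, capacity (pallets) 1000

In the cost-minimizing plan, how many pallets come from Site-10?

Use suppliers in increasing cost order.
Site-22 (0.2): use full 400 → 2500 pallets to go.
Site-V at 0.4: take all 1000 pallets → 1500 still needed.
Site-25 (0.9): use full 700 → 800 pallets to go.
Site-10 at 1.1: take 800 of its 1150 → requirement met.
Site-18, Site-20: unused.

800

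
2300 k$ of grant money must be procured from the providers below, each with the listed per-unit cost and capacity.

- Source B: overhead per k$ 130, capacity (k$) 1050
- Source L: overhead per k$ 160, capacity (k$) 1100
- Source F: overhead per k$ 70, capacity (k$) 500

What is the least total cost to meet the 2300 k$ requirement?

291500

Fill from the cheapest provider first.
Source F at 70: take all 500 k$ ; 1800 still needed.
Take 1050 from Source B at 130 ; need 750 more.
Source L at 160: take 750 of its 1100 ; requirement met.
Cost = 500×70 + 1050×130 + 750×160 = 291500.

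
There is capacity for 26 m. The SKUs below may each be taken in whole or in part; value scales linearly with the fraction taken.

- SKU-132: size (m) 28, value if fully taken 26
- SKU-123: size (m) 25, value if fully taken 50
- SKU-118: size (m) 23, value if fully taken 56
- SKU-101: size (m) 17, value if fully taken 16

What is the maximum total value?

Rank by value-to-size ratio: SKU-118 56/23≈2.43, SKU-123 50/25≈2, SKU-101 16/17≈0.941, SKU-132 26/28≈0.929.
Take all of SKU-118 (23 m, value 56) → 3 m left.
Only 3 m remain; take 3/25 of SKU-123 for value 50×3/25 = 6.
Total value = 62.

62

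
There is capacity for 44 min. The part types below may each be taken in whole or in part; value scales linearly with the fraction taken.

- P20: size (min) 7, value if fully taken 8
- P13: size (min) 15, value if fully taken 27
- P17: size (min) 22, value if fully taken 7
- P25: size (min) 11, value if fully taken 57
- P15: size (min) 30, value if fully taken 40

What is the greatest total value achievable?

108

Rank by value-to-size ratio: P25 57/11≈5.18, P13 27/15≈1.8, P15 40/30≈1.33, P20 8/7≈1.14, P17 7/22≈0.318.
P25: take in full, 11 min for value 57 — 33 left.
P13: take in full, 15 min for value 27 — 18 left.
18 min left: a 18/30 share of P15 gives 40×18/30 = 24.
Total value = 108.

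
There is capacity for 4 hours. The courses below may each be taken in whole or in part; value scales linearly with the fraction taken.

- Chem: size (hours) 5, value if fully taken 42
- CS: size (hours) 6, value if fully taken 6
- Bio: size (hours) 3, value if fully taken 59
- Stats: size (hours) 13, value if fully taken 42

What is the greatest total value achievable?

Rank by value-to-size ratio: Bio 59/3≈19.7, Chem 42/5≈8.4, Stats 42/13≈3.23, CS 6/6≈1.
Bio: take in full, 3 hours for value 59 ; 1 left.
1 hours left: a 1/5 share of Chem gives 42×1/5 = 8.4.
Total value = 67.4.

67.4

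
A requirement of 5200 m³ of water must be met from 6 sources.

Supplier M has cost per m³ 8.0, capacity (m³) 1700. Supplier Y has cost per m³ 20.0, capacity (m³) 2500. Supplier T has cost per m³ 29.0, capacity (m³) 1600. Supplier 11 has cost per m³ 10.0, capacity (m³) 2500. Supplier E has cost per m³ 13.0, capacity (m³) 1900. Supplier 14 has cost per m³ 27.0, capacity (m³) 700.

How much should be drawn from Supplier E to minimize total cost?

1000

Use sources in increasing cost order.
Supplier M (8.0): use full 1700 ; 3500 m³ to go.
Supplier 11 at 10.0: take all 2500 m³ ; 1000 still needed.
Supplier E (13.0): take the remaining 1000 ; done.
Supplier Y, Supplier 14, Supplier T: unused.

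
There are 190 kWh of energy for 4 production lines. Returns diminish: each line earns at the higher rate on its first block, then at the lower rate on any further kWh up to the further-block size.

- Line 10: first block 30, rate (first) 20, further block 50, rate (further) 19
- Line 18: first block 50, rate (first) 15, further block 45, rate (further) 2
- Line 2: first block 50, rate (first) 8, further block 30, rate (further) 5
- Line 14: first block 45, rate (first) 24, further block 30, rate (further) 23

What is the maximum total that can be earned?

Order all 8 blocks by rate: Line 14/first 24 > Line 14/second 23 > Line 10/first 20 > Line 10/second 19 > Line 18/first 15 > Line 2/first 8 > Line 2/second 5 > Line 18/second 2.
Line 14 first at 24: fill all 45 — 145 left.
Fill Line 14 second block (30 at 23) — 115 left.
Line 10 first at 20: fill all 30 — 85 left.
Line 10 second at 19: fill all 50 — 35 left.
Line 18 first at 15: only 35 left, fill 35.
Total = 24×45 + 23×30 + 20×30 + 19×50 + 15×35 = 3845.

3845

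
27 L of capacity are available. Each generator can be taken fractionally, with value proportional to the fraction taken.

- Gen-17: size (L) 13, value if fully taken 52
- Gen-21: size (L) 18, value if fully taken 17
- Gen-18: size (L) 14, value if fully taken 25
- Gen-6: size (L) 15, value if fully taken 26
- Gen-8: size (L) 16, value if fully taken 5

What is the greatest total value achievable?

77

Sort by value density: Gen-17 52/13≈4, Gen-18 25/14≈1.79, Gen-6 26/15≈1.73, Gen-21 17/18≈0.944, Gen-8 5/16≈0.312.
Gen-17: take in full, 13 L for value 52 — 14 left.
All 14 L of Gen-18 fit (value 25) — 0 remain.
Total value = 77.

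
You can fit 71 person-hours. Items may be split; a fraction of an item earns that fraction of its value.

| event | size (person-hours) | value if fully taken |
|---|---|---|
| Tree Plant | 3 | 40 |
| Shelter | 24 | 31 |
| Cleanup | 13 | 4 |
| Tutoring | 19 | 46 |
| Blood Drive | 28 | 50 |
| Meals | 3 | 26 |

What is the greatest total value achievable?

Best value per unit of size first: Tree Plant 40/3≈13.3, Meals 26/3≈8.67, Tutoring 46/19≈2.42, Blood Drive 50/28≈1.79, Shelter 31/24≈1.29, Cleanup 4/13≈0.308.
Take all of Tree Plant (3 person-hours, value 40) → 68 person-hours left.
Take all of Meals (3 person-hours, value 26) → 65 person-hours left.
Take all of Tutoring (19 person-hours, value 46) → 46 person-hours left.
All 28 person-hours of Blood Drive fit (value 50) → 18 remain.
18 person-hours left: a 18/24 share of Shelter gives 31×18/24 = 23.25.
Total value = 185.25.

185.25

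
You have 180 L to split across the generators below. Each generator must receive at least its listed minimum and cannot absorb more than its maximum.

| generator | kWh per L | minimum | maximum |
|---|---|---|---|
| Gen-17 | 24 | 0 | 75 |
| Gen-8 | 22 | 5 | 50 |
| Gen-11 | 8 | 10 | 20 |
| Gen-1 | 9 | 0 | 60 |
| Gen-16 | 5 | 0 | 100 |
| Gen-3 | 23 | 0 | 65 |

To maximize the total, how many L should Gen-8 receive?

Meeting every minimum uses 0+5+10+0+0+0 = 15 L, leaving 165.
Rank by kWh per L: Gen-17 24 > Gen-3 23 > Gen-8 22 > Gen-1 9 > Gen-11 8 > Gen-16 5.
Give Gen-17 75 more to hit its cap of 75 → 90 left.
Gen-3: +65 to 65 (cap) → 25 left.
Gen-8: +25 (room for 45) → 30. Pool exhausted.

30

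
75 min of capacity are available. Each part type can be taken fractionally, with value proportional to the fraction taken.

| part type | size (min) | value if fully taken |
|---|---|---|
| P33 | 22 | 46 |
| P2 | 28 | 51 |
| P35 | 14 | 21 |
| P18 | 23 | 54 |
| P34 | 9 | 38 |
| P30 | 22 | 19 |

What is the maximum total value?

Sort by value density: P34 38/9≈4.22, P18 54/23≈2.35, P33 46/22≈2.09, P2 51/28≈1.82, P35 21/14≈1.5, P30 19/22≈0.864.
Take all of P34 (9 min, value 38) — 66 min left.
P18: take in full, 23 min for value 54 — 43 left.
P33: take in full, 22 min for value 46 — 21 left.
Fill the last 21 min with part of P2: 21/28 of it earns 38.25.
Total value = 176.25.

176.25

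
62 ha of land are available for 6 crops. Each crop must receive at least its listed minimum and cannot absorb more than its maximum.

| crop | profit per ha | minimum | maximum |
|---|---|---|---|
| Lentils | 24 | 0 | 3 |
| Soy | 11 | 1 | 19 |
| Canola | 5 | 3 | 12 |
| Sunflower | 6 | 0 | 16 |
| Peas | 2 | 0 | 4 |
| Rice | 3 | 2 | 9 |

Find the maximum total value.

470

Meeting every minimum uses 0+1+3+0+0+2 = 6 ha, leaving 56.
Order the crops by profit per ha: Lentils 24 > Soy 11 > Sunflower 6 > Canola 5 > Rice 3 > Peas 2.
Lentils: +3 to 3 (cap) → 53 left.
Give Soy 18 more to hit its cap of 19 → 35 left.
Sunflower takes 16 more to reach its cap of 16 → 19 left.
Canola takes 9 more to reach its cap of 12 → 10 left.
Rice takes 7 more to reach its cap of 9 → 3 left.
Only 3 left; Peas takes them to reach 3.
Total = 24×3 + 11×19 + 5×12 + 6×16 + 2×3 + 3×9 = 470.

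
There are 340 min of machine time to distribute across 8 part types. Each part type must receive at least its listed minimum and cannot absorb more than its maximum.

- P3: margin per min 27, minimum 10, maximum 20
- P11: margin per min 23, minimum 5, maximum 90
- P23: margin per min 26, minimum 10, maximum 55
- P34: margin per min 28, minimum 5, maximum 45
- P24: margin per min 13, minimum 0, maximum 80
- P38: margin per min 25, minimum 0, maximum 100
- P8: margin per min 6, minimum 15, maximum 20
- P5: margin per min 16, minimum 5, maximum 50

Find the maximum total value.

Meeting every minimum uses 10+5+10+5+0+0+15+5 = 50 min, leaving 290.
Order the part types by margin per min: P34 28 > P3 27 > P23 26 > P38 25 > P11 23 > P5 16 > P24 13 > P8 6.
P34: +40 to 45 (cap) ; 250 left.
P3: +10 to 20 (cap) ; 240 left.
P23: +45 to 55 (cap) ; 195 left.
P38 takes 100 more to reach its cap of 100 ; 95 left.
P11: +85 to 90 (cap) ; 10 left.
P5: +10 (room for 45) → 15. Pool exhausted.
Total = 27×20 + 23×90 + 26×55 + 28×45 + 25×100 + 6×15 + 16×15 = 8130.

8130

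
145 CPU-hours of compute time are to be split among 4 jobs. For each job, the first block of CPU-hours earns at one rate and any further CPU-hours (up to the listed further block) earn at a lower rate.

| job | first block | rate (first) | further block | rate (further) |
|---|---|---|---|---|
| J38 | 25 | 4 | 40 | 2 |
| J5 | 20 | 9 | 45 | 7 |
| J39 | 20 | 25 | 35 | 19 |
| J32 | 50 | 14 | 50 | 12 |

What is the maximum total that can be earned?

2345

Rank every tier by rate: J39/T1 25 > J39/T2 19 > J32/T1 14 > J32/T2 12 > J5/T1 9 > J5/T2 7 > J38/T1 4 > J38/T2 2.
J39 T1 at 25: fill all 20 ; 125 left.
J39 T2 at 19: fill all 35 ; 90 left.
J32/T1 (14): +50 ; 40 left.
40 remain; put them into J32 T2 at 12.
Total = 25×20 + 19×35 + 14×50 + 12×40 = 2345.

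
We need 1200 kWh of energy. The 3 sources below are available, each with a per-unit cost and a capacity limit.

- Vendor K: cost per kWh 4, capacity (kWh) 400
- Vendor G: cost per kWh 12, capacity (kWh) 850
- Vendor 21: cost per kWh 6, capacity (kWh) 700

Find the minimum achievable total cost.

7000

Cheapest first:
Vendor K (4): use full 400 ; 800 kWh to go.
Take 700 from Vendor 21 at 6 ; need 100 more.
Vendor G at 12: take 100 of its 850 ; requirement met.
Cost = 400×4 + 700×6 + 100×12 = 7000.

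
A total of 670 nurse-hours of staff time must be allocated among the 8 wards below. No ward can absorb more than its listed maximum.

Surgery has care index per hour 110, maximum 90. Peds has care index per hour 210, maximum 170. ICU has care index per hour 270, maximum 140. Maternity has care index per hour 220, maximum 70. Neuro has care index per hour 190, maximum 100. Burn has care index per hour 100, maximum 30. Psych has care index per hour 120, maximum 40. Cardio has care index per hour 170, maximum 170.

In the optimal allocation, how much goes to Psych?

Rank by care index per hour: ICU 270 > Maternity 220 > Peds 210 > Neuro 190 > Cardio 170 > Psych 120 > Surgery 110 > Burn 100.
ICU: +140 to 140 (cap) ; 530 left.
Maternity takes 70 to reach its cap of 70 ; 460 left.
Peds takes 170 to reach its cap of 170 ; 290 left.
Give Neuro 100 to hit its cap of 100 ; 190 left.
Cardio: +170 to 170 (cap) ; 20 left.
Psych: +20 (room for 40) → 20. Pool exhausted.

20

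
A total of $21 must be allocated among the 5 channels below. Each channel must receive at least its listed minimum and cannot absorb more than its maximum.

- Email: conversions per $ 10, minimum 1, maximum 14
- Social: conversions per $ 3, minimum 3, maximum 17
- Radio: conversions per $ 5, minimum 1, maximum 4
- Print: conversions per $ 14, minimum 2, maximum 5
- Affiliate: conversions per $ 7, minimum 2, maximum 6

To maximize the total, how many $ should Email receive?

Meeting every minimum uses 1+3+1+2+2 = 9 $, leaving 12.
Highest conversions per $ first: Print 14 > Email 10 > Affiliate 7 > Radio 5 > Social 3.
Print takes 3 more to reach its cap of 5 — 9 left.
Email has room for 13 more but only 9 remain, so it gets 10.

10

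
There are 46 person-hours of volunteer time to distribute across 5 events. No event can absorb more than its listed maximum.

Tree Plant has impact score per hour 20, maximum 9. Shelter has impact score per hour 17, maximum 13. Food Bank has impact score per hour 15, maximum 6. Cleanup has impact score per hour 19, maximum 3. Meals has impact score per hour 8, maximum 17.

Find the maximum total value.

Rank by impact score per hour: Tree Plant 20 > Cleanup 19 > Shelter 17 > Food Bank 15 > Meals 8.
Tree Plant takes 9 to reach its cap of 9 ; 37 left.
Cleanup takes 3 to reach its cap of 3 ; 34 left.
Give Shelter 13 to hit its cap of 13 ; 21 left.
Food Bank takes 6 to reach its cap of 6 ; 15 left.
Meals has room for 17 but only 15 remain, so it gets 15.
Total = 20×9 + 17×13 + 15×6 + 19×3 + 8×15 = 668.

668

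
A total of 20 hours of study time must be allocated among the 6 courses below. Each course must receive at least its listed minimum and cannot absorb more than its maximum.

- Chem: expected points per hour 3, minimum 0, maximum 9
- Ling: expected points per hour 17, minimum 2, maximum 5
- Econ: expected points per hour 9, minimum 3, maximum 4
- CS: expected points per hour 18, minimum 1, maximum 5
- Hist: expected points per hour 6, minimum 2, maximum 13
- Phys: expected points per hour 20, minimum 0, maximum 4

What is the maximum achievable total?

303

Meeting every minimum uses 0+2+3+1+2+0 = 8 hours, leaving 12.
Order the courses by expected points per hour: Phys 20 > CS 18 > Ling 17 > Econ 9 > Hist 6 > Chem 3.
Give Phys 4 more to hit its cap of 4 ; 8 left.
CS: +4 to 5 (cap) ; 4 left.
Give Ling 3 more to hit its cap of 5 ; 1 left.
Give Econ 1 more to hit its cap of 4 ; 0 left.
Total = 17×5 + 9×4 + 18×5 + 6×2 + 20×4 = 303.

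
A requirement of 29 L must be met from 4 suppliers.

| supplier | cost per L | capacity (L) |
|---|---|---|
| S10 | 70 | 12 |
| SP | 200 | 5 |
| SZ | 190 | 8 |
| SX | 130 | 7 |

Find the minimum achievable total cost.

Use suppliers in increasing cost order.
S10 at 70: take all 12 L → 17 still needed.
Take 7 from SX at 130 → need 10 more.
Take 8 from SZ at 190 → need 2 more.
SP (200): take the remaining 2 → done.
Cost = 12×70 + 7×130 + 8×190 + 2×200 = 3670.

3670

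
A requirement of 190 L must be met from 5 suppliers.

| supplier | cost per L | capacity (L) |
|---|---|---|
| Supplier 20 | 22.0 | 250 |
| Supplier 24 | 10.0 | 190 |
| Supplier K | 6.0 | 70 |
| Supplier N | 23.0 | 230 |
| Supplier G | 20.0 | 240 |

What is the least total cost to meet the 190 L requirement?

1620

Use suppliers in increasing cost order.
Supplier K (6.0): use full 70 ; 120 L to go.
Supplier 24 (10.0): take the remaining 120 ; done.
Supplier G, Supplier 20, Supplier N: unused.
Cost = 70×6.0 + 120×10.0 = 1620.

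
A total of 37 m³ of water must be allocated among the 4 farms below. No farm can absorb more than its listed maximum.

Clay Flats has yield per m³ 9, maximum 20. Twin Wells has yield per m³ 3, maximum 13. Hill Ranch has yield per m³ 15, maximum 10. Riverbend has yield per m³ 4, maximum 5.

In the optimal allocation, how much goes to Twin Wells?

2

Rank by yield per m³: Hill Ranch 15 > Clay Flats 9 > Riverbend 4 > Twin Wells 3.
Hill Ranch: +10 to 10 (cap) ; 27 left.
Clay Flats: +20 to 20 (cap) ; 7 left.
Riverbend: +5 to 5 (cap) ; 2 left.
Twin Wells: +2 (room for 13) → 2. Pool exhausted.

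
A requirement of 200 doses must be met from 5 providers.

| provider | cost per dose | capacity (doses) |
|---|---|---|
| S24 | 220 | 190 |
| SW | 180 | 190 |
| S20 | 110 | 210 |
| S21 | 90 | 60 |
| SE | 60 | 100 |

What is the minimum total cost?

Use providers in increasing cost order.
Take 100 from SE at 60 → need 100 more.
S21 at 90: take all 60 doses → 40 still needed.
S20 (110): take the remaining 40 → done.
SW, S24: unused.
Cost = 100×60 + 60×90 + 40×110 = 15800.

15800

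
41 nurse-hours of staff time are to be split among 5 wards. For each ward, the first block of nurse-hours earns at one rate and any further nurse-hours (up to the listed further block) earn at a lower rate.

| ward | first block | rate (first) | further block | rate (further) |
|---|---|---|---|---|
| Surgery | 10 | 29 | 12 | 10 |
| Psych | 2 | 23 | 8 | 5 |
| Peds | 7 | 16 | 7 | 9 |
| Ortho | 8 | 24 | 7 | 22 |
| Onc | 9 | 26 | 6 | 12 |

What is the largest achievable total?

996

Order all 10 blocks by rate: Surgery/first 29 > Onc/first 26 > Ortho/first 24 > Psych/first 23 > Ortho/second 22 > Peds/first 16 > Onc/second 12 > Surgery/second 10 > Peds/second 9 > Psych/second 5.
Surgery/first (29): +10 → 31 left.
Fill Onc first block (9 at 26) → 22 left.
Fill Ortho first block (8 at 24) → 14 left.
Psych/first (23): +2 → 12 left.
Ortho second at 22: fill all 7 → 5 left.
5 remain; put them into Peds first at 16.
Total = 29×10 + 26×9 + 24×8 + 23×2 + 22×7 + 16×5 = 996.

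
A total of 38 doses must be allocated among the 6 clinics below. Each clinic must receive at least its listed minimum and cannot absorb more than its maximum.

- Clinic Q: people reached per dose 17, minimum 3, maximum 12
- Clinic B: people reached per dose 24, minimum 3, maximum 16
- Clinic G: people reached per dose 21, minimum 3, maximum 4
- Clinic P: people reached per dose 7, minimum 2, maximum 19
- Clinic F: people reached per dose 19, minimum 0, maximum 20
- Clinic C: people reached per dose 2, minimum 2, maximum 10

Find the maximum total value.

746

Meeting every minimum uses 3+3+3+2+0+2 = 13 doses, leaving 25.
Rank by people reached per dose: Clinic B 24 > Clinic G 21 > Clinic F 19 > Clinic Q 17 > Clinic P 7 > Clinic C 2.
Give Clinic B 13 more to hit its cap of 16 — 12 left.
Clinic G takes 1 more to reach its cap of 4 — 11 left.
Clinic F has room for 20 more but only 11 remain, so it gets 11.
Total = 17×3 + 24×16 + 21×4 + 7×2 + 19×11 + 2×2 = 746.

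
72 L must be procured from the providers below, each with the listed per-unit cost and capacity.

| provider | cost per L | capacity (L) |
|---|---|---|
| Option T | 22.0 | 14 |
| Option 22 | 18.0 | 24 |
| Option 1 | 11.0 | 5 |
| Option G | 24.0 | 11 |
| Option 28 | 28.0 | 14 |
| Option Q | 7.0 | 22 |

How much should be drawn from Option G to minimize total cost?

7

Cheapest first:
Option Q (7.0): use full 22 — 50 L to go.
Option 1 at 11.0: take all 5 L — 45 still needed.
Option 22 (18.0): use full 24 — 21 L to go.
Option T at 22.0: take all 14 L — 7 still needed.
Option G (24.0): take the remaining 7 — done.
Option 28: unused.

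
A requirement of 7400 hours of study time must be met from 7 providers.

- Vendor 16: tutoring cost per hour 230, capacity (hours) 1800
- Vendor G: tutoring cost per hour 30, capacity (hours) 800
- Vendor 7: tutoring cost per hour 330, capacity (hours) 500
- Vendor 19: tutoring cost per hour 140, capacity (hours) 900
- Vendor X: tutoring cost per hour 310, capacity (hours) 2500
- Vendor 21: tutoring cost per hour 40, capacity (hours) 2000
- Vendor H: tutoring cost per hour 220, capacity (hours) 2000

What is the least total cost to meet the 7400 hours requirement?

Fill from the cheapest provider first.
Vendor G at 30: take all 800 hours — 6600 still needed.
Vendor 21 at 40: take all 2000 hours — 4600 still needed.
Vendor 19 at 140: take all 900 hours — 3700 still needed.
Vendor H (220): use full 2000 — 1700 hours to go.
Take 1700 from Vendor 16 at 230 to finish.
Vendor X, Vendor 7: unused.
Cost = 800×30 + 2000×40 + 900×140 + 2000×220 + 1700×230 = 1061000.

1061000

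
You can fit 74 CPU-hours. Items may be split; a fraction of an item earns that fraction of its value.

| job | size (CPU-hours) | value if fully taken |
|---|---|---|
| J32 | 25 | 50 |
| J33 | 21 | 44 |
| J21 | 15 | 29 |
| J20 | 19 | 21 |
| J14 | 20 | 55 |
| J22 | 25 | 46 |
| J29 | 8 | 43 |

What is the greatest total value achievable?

192

Sort by value density: J29 43/8≈5.38, J14 55/20≈2.75, J33 44/21≈2.1, J32 50/25≈2, J21 29/15≈1.93, J22 46/25≈1.84, J20 21/19≈1.11.
J29: take in full, 8 CPU-hours for value 43 → 66 left.
All 20 CPU-hours of J14 fit (value 55) → 46 remain.
J33: take in full, 21 CPU-hours for value 44 → 25 left.
All 25 CPU-hours of J32 fit (value 50) → 0 remain.
Total value = 192.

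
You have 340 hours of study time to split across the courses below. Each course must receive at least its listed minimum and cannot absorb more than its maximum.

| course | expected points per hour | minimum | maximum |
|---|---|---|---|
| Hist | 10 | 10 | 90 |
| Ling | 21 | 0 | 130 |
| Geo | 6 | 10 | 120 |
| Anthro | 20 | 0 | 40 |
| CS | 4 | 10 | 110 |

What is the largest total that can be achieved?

4890

Meeting every minimum uses 10+0+10+0+10 = 30 hours, leaving 310.
Rank by expected points per hour: Ling 21 > Anthro 20 > Hist 10 > Geo 6 > CS 4.
Give Ling 130 more to hit its cap of 130 ; 180 left.
Anthro takes 40 more to reach its cap of 40 ; 140 left.
Hist: +80 to 90 (cap) ; 60 left.
Geo: +60 (room for 110) → 70. Pool exhausted.
Total = 10×90 + 21×130 + 6×70 + 20×40 + 4×10 = 4890.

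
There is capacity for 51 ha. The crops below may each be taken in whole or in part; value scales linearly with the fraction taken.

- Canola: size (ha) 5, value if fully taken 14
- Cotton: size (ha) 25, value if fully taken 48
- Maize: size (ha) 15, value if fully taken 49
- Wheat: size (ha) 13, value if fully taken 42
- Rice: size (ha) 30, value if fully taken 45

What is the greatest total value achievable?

139.56

Best value per unit of size first: Maize 49/15≈3.27, Wheat 42/13≈3.23, Canola 14/5≈2.8, Cotton 48/25≈1.92, Rice 45/30≈1.5.
All 15 ha of Maize fit (value 49) → 36 remain.
All 13 ha of Wheat fit (value 42) → 23 remain.
Take all of Canola (5 ha, value 14) → 18 ha left.
18 ha left: a 18/25 share of Cotton gives 48×18/25 = 34.56.
Total value = 139.56.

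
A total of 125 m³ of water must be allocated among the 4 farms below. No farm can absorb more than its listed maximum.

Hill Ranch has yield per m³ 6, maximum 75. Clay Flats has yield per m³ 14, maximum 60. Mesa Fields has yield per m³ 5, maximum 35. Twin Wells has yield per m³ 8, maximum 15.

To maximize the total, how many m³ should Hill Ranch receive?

Highest yield per m³ first: Clay Flats 14 > Twin Wells 8 > Hill Ranch 6 > Mesa Fields 5.
Clay Flats: +60 to 60 (cap) — 65 left.
Twin Wells: +15 to 15 (cap) — 50 left.
Hill Ranch has room for 75 but only 50 remain, so it gets 50.

50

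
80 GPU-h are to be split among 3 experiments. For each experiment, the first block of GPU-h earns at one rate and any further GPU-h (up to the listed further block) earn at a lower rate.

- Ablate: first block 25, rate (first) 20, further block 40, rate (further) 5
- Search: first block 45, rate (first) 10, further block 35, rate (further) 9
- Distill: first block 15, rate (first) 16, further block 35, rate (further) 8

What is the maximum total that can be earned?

Order all 6 blocks by rate: Ablate/T1 20 > Distill/T1 16 > Search/T1 10 > Search/T2 9 > Distill/T2 8 > Ablate/T2 5.
Ablate/T1 (20): +25 — 55 left.
Fill Distill T1 block (15 at 16) — 40 left.
Search T1 at 10: only 40 left, fill 40.
Total = 20×25 + 16×15 + 10×40 = 1140.

1140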